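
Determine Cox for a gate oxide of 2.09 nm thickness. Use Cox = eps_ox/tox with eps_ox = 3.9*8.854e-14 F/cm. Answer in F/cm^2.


Step 1: eps_ox = 3.9 * 8.854e-14 = 3.45306e-13 F/cm
Step 2: tox in cm = 2.09 nm * 1e-7 = 2.0900e-07 cm
Step 3: Cox = 3.45306e-13 / 2.0900e-07 = 1.65e-06 F/cm^2

1.65e-06


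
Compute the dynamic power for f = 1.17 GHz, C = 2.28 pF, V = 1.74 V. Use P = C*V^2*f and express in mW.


Step 1: V^2 = 1.74^2 = 3.0276 V^2
Step 2: P = C*V^2*f = 2.28e-12 F * 3.0276 * 1.17e9 Hz
Step 3: P = 8.07642576e-03 W
Step 4: P = 8.076 mW

8.076


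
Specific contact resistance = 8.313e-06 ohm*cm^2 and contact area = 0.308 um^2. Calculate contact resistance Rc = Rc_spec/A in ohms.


Step 1: Convert area to cm^2: 0.308 um^2 = 3.0800e-09 cm^2
Step 2: Rc = Rc_spec / A = 8.313e-06 / 3.0800e-09
Step 3: Rc = 2.70e+03 ohms

2.70e+03


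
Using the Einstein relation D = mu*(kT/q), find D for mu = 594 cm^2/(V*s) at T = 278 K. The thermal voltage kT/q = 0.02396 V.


Step 1: D = mu * (kT/q)
Step 2: D = 594 * 0.02396
Step 3: D = 14.23 cm^2/s

14.23


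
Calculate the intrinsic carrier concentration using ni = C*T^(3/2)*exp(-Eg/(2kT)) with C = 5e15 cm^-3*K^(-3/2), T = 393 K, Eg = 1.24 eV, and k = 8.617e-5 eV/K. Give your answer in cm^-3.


Step 1: Compute kT = 8.617e-5 * 393 = 0.03386481 eV
Step 2: Exponent = -Eg/(2kT) = -1.24/(2*0.03386481) = -18.30809
Step 3: T^(3/2) = 393^1.5 = 7790.92
Step 4: ni = 5e15 * 7790.92 * exp(-18.30809) = 4.36e+11 cm^-3

4.36e+11


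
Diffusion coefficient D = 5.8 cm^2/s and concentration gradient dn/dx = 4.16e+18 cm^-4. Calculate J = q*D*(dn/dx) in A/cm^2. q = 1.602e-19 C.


Step 1: J = q * D * (dn/dx)
Step 2: J = 1.602e-19 * 5.8 * 4.16e+18
Step 3: J = 3.87e+00 A/cm^2

3.87e+00


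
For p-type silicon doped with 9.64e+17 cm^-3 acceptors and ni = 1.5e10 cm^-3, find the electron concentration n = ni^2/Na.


Step 1: Majority hole concentration p ≈ Na = 9.64e+17 cm^-3
Step 2: n = ni^2 / Na = (1.5e10)^2 / 9.64e+17
Step 3: n = 2.33e+02 cm^-3

2.33e+02


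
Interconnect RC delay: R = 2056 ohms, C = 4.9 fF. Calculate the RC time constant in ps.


Step 1: tau = R * C
Step 2: tau = 2056 * 4.9 fF = 2056 * 4.9e-15 F
Step 3: tau = 1.00744e-11 s = 10.0744 ps

10.0744


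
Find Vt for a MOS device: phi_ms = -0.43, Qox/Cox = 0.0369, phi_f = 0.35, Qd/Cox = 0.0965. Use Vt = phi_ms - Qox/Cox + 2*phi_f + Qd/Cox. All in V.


Step 1: Vt = phi_ms - Qox/Cox + 2*phi_f + Qd/Cox
Step 2: Vt = -0.43 - 0.0369 + 2*0.35 + 0.0965
Step 3: Vt = -0.43 - 0.0369 + 0.7 + 0.0965
Step 4: Vt = 0.3296 V

0.3296


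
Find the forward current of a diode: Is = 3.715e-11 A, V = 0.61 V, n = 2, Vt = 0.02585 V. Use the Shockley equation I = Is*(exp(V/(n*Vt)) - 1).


Step 1: V/(n*Vt) = 0.61/(2*0.02585) = 11.7988
Step 2: exp(11.7988) = 1.3309e+05
Step 3: I = 3.715e-11 * (1.3309e+05 - 1) = 4.94e-06 A

4.94e-06


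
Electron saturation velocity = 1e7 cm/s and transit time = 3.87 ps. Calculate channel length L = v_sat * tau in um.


Step 1: tau in seconds = 3.87 ps * 1e-12 = 3.8700e-12 s
Step 2: L = v_sat * tau = 1e7 * 3.8700e-12 = 3.8700e-05 cm
Step 3: L in um = 3.8700e-05 * 1e4 = 0.387 um

0.387


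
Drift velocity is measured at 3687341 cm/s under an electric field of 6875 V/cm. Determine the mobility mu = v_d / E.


Step 1: mu = v_d / E
Step 2: mu = 3687341 / 6875
Step 3: mu = 536.34 cm^2/(V*s)

536.34


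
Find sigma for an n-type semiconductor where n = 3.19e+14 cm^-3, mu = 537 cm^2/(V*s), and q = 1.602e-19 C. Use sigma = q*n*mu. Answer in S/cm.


Step 1: sigma = q * n * mu
Step 2: sigma = 1.602e-19 * 3.19e+14 * 537
Step 3: sigma = 2.744e-02 S/cm

2.744e-02


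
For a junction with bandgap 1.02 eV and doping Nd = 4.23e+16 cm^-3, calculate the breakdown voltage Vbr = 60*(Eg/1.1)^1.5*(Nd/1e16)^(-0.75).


Step 1: Eg/1.1 = 1.02/1.1 = 0.927273
Step 2: (Eg/1.1)^1.5 = 0.927273^1.5 = 0.892918
Step 3: (Nd/1e16)^(-0.75) = (4.23)^(-0.75) = 0.339035
Step 4: Vbr = 60 * 0.892918 * 0.339035 = 18.2 V

18.2


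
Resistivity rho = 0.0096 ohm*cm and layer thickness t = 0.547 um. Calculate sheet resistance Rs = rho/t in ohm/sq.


Step 1: Convert thickness to cm: t = 0.547 um = 5.4700e-05 cm
Step 2: Rs = rho / t = 0.0096 / 5.4700e-05
Step 3: Rs = 175.5 ohm/sq

175.5


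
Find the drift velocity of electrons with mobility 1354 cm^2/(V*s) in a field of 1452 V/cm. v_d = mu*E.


Step 1: v_d = mu * E
Step 2: v_d = 1354 * 1452 = 1966008
Step 3: v_d = 1.97e+06 cm/s

1.97e+06


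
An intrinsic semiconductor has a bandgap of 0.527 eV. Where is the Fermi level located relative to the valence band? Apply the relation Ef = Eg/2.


Step 1: For an intrinsic semiconductor, the Fermi level sits at midgap.
Step 2: Ef = Eg / 2 = 0.527 / 2 = 0.2635 eV

0.2635


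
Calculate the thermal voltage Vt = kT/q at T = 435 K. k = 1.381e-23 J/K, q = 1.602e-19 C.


Step 1: kT = 1.381e-23 * 435 = 6.00735e-21 J
Step 2: Vt = kT/q = 6.00735e-21 / 1.602e-19
Step 3: Vt = 0.0375 V

0.0375


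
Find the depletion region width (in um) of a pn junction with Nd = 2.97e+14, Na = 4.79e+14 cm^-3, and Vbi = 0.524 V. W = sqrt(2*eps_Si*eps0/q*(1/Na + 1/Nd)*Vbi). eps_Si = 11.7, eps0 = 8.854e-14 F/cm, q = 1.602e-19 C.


Step 1: 1/Na + 1/Nd = 1/4.79e+14 + 1/2.97e+14 = 5.45469e-15
Step 2: 2*eps*eps0/q = 2*11.7*8.854e-14/1.602e-19 = 1.293281e+07
Step 3: W^2 = 1.293281e+07 * 5.45469e-15 * 0.524 = 3.69653e-08
Step 4: W = sqrt(3.69653e-08) = 1.923e-04 cm = 1.923 um

1.923


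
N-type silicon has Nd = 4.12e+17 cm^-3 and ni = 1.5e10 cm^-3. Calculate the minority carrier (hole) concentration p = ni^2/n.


Step 1: Since Nd >> ni, n ≈ Nd = 4.12e+17 cm^-3
Step 2: p = ni^2 / n = (1.5e10)^2 / 4.12e+17
Step 3: p = 2.25e20 / 4.12e+17 = 5.46e+02 cm^-3

5.46e+02


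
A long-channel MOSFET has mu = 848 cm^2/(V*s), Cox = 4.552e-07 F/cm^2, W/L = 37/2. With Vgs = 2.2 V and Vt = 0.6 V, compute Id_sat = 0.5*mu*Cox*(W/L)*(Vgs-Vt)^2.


Step 1: Overdrive voltage Vov = Vgs - Vt = 2.2 - 0.6 = 1.6 V
Step 2: W/L = 37/2 = 18.5
Step 3: Id = 0.5 * 848 * 4.552e-07 * 18.5 * 1.6^2
Step 4: Id = 9.14e-03 A

9.14e-03


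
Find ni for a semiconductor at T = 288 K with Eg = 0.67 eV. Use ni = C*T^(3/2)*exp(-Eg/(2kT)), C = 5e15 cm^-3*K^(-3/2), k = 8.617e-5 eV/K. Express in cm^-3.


Step 1: Compute kT = 8.617e-5 * 288 = 0.02481696 eV
Step 2: Exponent = -Eg/(2kT) = -0.67/(2*0.02481696) = -13.49883
Step 3: T^(3/2) = 288^1.5 = 4887.52
Step 4: ni = 5e15 * 4887.52 * exp(-13.49883) = 3.35e+13 cm^-3

3.35e+13


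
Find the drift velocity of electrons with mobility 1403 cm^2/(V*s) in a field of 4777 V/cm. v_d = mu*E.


Step 1: v_d = mu * E
Step 2: v_d = 1403 * 4777 = 6702131
Step 3: v_d = 6.70e+06 cm/s

6.70e+06


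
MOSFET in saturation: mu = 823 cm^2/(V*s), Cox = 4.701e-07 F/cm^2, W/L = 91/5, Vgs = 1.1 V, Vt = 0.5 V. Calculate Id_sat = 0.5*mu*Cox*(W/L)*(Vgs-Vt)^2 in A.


Step 1: Overdrive voltage Vov = Vgs - Vt = 1.1 - 0.5 = 0.6 V
Step 2: W/L = 91/5 = 18.2
Step 3: Id = 0.5 * 823 * 4.701e-07 * 18.2 * 0.6^2
Step 4: Id = 1.27e-03 A

1.27e-03


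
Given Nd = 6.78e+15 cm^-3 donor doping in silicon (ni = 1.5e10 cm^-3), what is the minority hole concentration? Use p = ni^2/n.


Step 1: Since Nd >> ni, n ≈ Nd = 6.78e+15 cm^-3
Step 2: p = ni^2 / n = (1.5e10)^2 / 6.78e+15
Step 3: p = 2.25e20 / 6.78e+15 = 3.32e+04 cm^-3

3.32e+04


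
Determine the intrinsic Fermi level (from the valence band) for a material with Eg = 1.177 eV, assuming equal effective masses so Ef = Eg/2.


Step 1: For an intrinsic semiconductor, the Fermi level sits at midgap.
Step 2: Ef = Eg / 2 = 1.177 / 2 = 0.5885 eV

0.5885


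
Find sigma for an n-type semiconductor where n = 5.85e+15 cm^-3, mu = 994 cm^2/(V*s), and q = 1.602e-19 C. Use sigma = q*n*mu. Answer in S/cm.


Step 1: sigma = q * n * mu
Step 2: sigma = 1.602e-19 * 5.85e+15 * 994
Step 3: sigma = 9.315e-01 S/cm

9.315e-01


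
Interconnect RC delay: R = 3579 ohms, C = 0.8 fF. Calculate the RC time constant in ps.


Step 1: tau = R * C
Step 2: tau = 3579 * 0.8 fF = 3579 * 8.0e-16 F
Step 3: tau = 2.8632e-12 s = 2.8632 ps

2.8632


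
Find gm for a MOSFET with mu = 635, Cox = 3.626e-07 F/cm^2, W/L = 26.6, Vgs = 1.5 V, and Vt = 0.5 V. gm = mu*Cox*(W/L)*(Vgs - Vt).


Step 1: Vov = Vgs - Vt = 1.5 - 0.5 = 1.0 V
Step 2: gm = mu * Cox * (W/L) * Vov
Step 3: gm = 635 * 3.626e-07 * 26.6 * 1.0 = 6.12e-03 S

6.12e-03


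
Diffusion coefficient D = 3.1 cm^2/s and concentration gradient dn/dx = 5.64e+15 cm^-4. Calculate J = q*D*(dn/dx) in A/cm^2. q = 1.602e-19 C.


Step 1: J = q * D * (dn/dx)
Step 2: J = 1.602e-19 * 3.1 * 5.64e+15
Step 3: J = 2.80e-03 A/cm^2

2.80e-03


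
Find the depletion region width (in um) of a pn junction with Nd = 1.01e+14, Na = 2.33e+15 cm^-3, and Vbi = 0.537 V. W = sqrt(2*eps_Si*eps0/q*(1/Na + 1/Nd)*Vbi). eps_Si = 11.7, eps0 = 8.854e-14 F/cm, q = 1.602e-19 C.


Step 1: 1/Na + 1/Nd = 1/2.33e+15 + 1/1.01e+14 = 1.03302e-14
Step 2: 2*eps*eps0/q = 2*11.7*8.854e-14/1.602e-19 = 1.293281e+07
Step 3: W^2 = 1.293281e+07 * 1.03302e-14 * 0.537 = 7.17424e-08
Step 4: W = sqrt(7.17424e-08) = 2.678e-04 cm = 2.678 um

2.678


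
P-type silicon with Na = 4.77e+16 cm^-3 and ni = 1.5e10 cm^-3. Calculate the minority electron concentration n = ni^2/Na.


Step 1: Majority hole concentration p ≈ Na = 4.77e+16 cm^-3
Step 2: n = ni^2 / Na = (1.5e10)^2 / 4.77e+16
Step 3: n = 4.72e+03 cm^-3

4.72e+03


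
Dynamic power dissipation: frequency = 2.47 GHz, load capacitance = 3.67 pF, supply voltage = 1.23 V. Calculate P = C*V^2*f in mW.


Step 1: V^2 = 1.23^2 = 1.5129 V^2
Step 2: P = C*V^2*f = 3.67e-12 F * 1.5129 * 2.47e9 Hz
Step 3: P = 1.371428721e-02 W
Step 4: P = 13.714 mW

13.714


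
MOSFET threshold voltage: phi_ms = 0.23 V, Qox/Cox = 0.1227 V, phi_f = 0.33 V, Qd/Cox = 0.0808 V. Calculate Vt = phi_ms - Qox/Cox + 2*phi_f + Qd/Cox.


Step 1: Vt = phi_ms - Qox/Cox + 2*phi_f + Qd/Cox
Step 2: Vt = 0.23 - 0.1227 + 2*0.33 + 0.0808
Step 3: Vt = 0.23 - 0.1227 + 0.66 + 0.0808
Step 4: Vt = 0.8481 V

0.8481


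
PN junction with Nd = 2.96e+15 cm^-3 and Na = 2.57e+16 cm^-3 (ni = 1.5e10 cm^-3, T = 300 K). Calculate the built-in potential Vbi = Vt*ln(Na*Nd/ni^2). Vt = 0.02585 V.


Step 1: Compute Na*Nd/ni^2 = 2.57e+16 * 2.96e+15 / (1.5e10)^2 = 3.3810e+11
Step 2: ln(3.3810e+11) = 26.5466
Step 3: Vbi = 0.02585 * 26.5466 = 0.686 V

0.686


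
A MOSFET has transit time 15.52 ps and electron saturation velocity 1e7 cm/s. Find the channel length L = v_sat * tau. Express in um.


Step 1: tau in seconds = 15.52 ps * 1e-12 = 1.5520e-11 s
Step 2: L = v_sat * tau = 1e7 * 1.5520e-11 = 1.5520e-04 cm
Step 3: L in um = 1.5520e-04 * 1e4 = 1.552 um

1.552


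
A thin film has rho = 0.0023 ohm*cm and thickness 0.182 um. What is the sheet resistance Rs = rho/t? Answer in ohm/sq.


Step 1: Convert thickness to cm: t = 0.182 um = 1.8200e-05 cm
Step 2: Rs = rho / t = 0.0023 / 1.8200e-05
Step 3: Rs = 126.4 ohm/sq

126.4


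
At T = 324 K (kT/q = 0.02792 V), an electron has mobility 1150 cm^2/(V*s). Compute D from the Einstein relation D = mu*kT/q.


Step 1: D = mu * (kT/q)
Step 2: D = 1150 * 0.02792
Step 3: D = 32.11 cm^2/s

32.11


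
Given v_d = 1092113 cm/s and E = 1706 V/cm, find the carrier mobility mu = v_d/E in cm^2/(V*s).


Step 1: mu = v_d / E
Step 2: mu = 1092113 / 1706
Step 3: mu = 640.16 cm^2/(V*s)

640.16


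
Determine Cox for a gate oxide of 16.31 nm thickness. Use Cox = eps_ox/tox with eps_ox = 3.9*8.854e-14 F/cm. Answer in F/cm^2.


Step 1: eps_ox = 3.9 * 8.854e-14 = 3.45306e-13 F/cm
Step 2: tox in cm = 16.31 nm * 1e-7 = 1.6310e-06 cm
Step 3: Cox = 3.45306e-13 / 1.6310e-06 = 2.12e-07 F/cm^2

2.12e-07


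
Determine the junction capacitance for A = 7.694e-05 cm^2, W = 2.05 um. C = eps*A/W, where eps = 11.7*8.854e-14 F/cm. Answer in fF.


Step 1: eps_Si = 11.7 * 8.854e-14 = 1.035918e-12 F/cm
Step 2: W in cm = 2.05 * 1e-4 = 2.05e-04 cm
Step 3: C = 1.035918e-12 * 7.694e-05 / 2.05e-04 = 3.887977e-13 F
Step 4: C = 388.8 fF

388.8


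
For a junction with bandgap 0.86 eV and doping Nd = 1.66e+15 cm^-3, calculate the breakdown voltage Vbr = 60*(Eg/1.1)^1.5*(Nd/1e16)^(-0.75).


Step 1: Eg/1.1 = 0.86/1.1 = 0.781818
Step 2: (Eg/1.1)^1.5 = 0.781818^1.5 = 0.691287
Step 3: (Nd/1e16)^(-0.75) = (0.166)^(-0.75) = 3.845200
Step 4: Vbr = 60 * 0.691287 * 3.845200 = 159.5 V

159.5


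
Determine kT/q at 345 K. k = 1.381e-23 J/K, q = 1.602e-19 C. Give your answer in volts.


Step 1: kT = 1.381e-23 * 345 = 4.76445e-21 J
Step 2: Vt = kT/q = 4.76445e-21 / 1.602e-19
Step 3: Vt = 0.02974 V

0.02974


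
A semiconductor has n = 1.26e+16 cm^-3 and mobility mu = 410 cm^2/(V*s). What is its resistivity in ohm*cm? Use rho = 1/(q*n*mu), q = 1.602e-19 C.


Step 1: sigma = q * n * mu = 1.602e-19 * 1.26e+16 * 410 = 8.27593e-01 S/cm
Step 2: rho = 1 / sigma = 1 / 8.27593e-01 = 1.208 ohm*cm

1.208


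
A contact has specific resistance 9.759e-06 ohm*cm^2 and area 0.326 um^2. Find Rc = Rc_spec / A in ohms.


Step 1: Convert area to cm^2: 0.326 um^2 = 3.2600e-09 cm^2
Step 2: Rc = Rc_spec / A = 9.759e-06 / 3.2600e-09
Step 3: Rc = 2.99e+03 ohms

2.99e+03


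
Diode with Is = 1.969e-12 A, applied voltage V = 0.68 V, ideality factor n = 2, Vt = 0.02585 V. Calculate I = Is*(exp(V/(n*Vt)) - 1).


Step 1: V/(n*Vt) = 0.68/(2*0.02585) = 13.1528
Step 2: exp(13.1528) = 5.1545e+05
Step 3: I = 1.969e-12 * (5.1545e+05 - 1) = 1.01e-06 A

1.01e-06


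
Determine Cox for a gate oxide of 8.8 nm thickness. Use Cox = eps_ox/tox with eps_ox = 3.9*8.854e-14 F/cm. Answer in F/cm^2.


Step 1: eps_ox = 3.9 * 8.854e-14 = 3.45306e-13 F/cm
Step 2: tox in cm = 8.8 nm * 1e-7 = 8.8000e-07 cm
Step 3: Cox = 3.45306e-13 / 8.8000e-07 = 3.92e-07 F/cm^2

3.92e-07


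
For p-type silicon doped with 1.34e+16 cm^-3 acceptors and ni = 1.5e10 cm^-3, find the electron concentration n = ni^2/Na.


Step 1: Majority hole concentration p ≈ Na = 1.34e+16 cm^-3
Step 2: n = ni^2 / Na = (1.5e10)^2 / 1.34e+16
Step 3: n = 1.68e+04 cm^-3

1.68e+04


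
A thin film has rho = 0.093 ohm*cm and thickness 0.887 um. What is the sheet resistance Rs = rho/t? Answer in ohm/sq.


Step 1: Convert thickness to cm: t = 0.887 um = 8.8700e-05 cm
Step 2: Rs = rho / t = 0.093 / 8.8700e-05
Step 3: Rs = 1048.5 ohm/sq

1048.5


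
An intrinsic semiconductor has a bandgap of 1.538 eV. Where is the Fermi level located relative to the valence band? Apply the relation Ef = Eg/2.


Step 1: For an intrinsic semiconductor, the Fermi level sits at midgap.
Step 2: Ef = Eg / 2 = 1.538 / 2 = 0.769 eV

0.769


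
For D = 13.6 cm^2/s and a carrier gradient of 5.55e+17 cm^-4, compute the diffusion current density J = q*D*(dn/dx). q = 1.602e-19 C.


Step 1: J = q * D * (dn/dx)
Step 2: J = 1.602e-19 * 13.6 * 5.55e+17
Step 3: J = 1.21e+00 A/cm^2

1.21e+00


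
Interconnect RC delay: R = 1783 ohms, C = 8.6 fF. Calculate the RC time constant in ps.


Step 1: tau = R * C
Step 2: tau = 1783 * 8.6 fF = 1783 * 8.6e-15 F
Step 3: tau = 1.53338e-11 s = 15.3338 ps

15.3338


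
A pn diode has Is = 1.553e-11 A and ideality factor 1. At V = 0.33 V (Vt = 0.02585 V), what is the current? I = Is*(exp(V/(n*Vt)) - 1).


Step 1: V/(n*Vt) = 0.33/(1*0.02585) = 12.7660
Step 2: exp(12.7660) = 3.5011e+05
Step 3: I = 1.553e-11 * (3.5011e+05 - 1) = 5.44e-06 A

5.44e-06


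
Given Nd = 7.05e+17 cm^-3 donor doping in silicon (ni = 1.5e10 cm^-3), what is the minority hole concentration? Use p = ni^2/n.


Step 1: Since Nd >> ni, n ≈ Nd = 7.05e+17 cm^-3
Step 2: p = ni^2 / n = (1.5e10)^2 / 7.05e+17
Step 3: p = 2.25e20 / 7.05e+17 = 3.19e+02 cm^-3

3.19e+02


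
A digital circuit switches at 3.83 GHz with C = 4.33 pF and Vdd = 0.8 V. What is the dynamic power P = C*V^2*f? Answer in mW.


Step 1: V^2 = 0.8^2 = 0.64 V^2
Step 2: P = C*V^2*f = 4.33e-12 F * 0.64 * 3.83e9 Hz
Step 3: P = 1.0613696e-02 W
Step 4: P = 10.614 mW

10.614


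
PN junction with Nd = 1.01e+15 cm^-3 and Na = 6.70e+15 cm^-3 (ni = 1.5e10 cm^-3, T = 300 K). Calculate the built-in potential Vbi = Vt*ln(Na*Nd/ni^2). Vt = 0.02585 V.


Step 1: Compute Na*Nd/ni^2 = 6.70e+15 * 1.01e+15 / (1.5e10)^2 = 3.0076e+10
Step 2: ln(3.0076e+10) = 24.1270
Step 3: Vbi = 0.02585 * 24.1270 = 0.624 V

0.624


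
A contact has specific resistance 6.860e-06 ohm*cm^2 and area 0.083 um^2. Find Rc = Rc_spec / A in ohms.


Step 1: Convert area to cm^2: 0.083 um^2 = 8.3000e-10 cm^2
Step 2: Rc = Rc_spec / A = 6.860e-06 / 8.3000e-10
Step 3: Rc = 8.27e+03 ohms

8.27e+03


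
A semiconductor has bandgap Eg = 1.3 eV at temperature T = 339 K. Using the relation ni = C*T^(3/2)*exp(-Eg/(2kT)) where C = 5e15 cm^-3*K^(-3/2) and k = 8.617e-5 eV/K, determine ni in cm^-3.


Step 1: Compute kT = 8.617e-5 * 339 = 0.02921163 eV
Step 2: Exponent = -Eg/(2kT) = -1.3/(2*0.02921163) = -22.25141
Step 3: T^(3/2) = 339^1.5 = 6241.65
Step 4: ni = 5e15 * 6241.65 * exp(-22.25141) = 6.77e+09 cm^-3

6.77e+09


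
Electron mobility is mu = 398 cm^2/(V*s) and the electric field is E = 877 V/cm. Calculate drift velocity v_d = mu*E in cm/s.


Step 1: v_d = mu * E
Step 2: v_d = 398 * 877 = 349046
Step 3: v_d = 3.49e+05 cm/s

3.49e+05


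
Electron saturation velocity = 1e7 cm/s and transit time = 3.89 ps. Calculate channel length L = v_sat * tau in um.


Step 1: tau in seconds = 3.89 ps * 1e-12 = 3.8900e-12 s
Step 2: L = v_sat * tau = 1e7 * 3.8900e-12 = 3.8900e-05 cm
Step 3: L in um = 3.8900e-05 * 1e4 = 0.389 um

0.389


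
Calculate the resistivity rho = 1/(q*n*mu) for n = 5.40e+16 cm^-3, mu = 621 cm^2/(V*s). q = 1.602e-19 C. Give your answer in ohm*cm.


Step 1: sigma = q * n * mu = 1.602e-19 * 5.40e+16 * 621 = 5.37215e+00 S/cm
Step 2: rho = 1 / sigma = 1 / 5.37215e+00 = 0.1861 ohm*cm

0.1861


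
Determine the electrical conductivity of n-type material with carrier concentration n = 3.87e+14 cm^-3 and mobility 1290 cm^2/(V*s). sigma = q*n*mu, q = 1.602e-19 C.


Step 1: sigma = q * n * mu
Step 2: sigma = 1.602e-19 * 3.87e+14 * 1290
Step 3: sigma = 7.998e-02 S/cm

7.998e-02


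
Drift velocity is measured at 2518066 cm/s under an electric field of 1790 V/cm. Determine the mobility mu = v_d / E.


Step 1: mu = v_d / E
Step 2: mu = 2518066 / 1790
Step 3: mu = 1406.74 cm^2/(V*s)

1406.74


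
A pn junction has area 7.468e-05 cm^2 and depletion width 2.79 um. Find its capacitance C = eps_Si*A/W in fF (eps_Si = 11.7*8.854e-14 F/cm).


Step 1: eps_Si = 11.7 * 8.854e-14 = 1.035918e-12 F/cm
Step 2: W in cm = 2.79 * 1e-4 = 2.79e-04 cm
Step 3: C = 1.035918e-12 * 7.468e-05 / 2.79e-04 = 2.772844e-13 F
Step 4: C = 277.28 fF

277.28


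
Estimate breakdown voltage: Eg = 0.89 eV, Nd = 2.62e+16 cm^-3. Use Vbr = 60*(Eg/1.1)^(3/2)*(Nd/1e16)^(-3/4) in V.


Step 1: Eg/1.1 = 0.89/1.1 = 0.809091
Step 2: (Eg/1.1)^1.5 = 0.809091^1.5 = 0.727773
Step 3: (Nd/1e16)^(-0.75) = (2.62)^(-0.75) = 0.485595
Step 4: Vbr = 60 * 0.727773 * 0.485595 = 21.2 V

21.2


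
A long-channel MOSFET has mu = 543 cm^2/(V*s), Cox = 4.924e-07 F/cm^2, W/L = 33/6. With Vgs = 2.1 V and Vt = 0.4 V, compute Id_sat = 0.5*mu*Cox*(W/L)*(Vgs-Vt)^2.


Step 1: Overdrive voltage Vov = Vgs - Vt = 2.1 - 0.4 = 1.7 V
Step 2: W/L = 33/6 = 5.5
Step 3: Id = 0.5 * 543 * 4.924e-07 * 5.5 * 1.7^2
Step 4: Id = 2.12e-03 A

2.12e-03


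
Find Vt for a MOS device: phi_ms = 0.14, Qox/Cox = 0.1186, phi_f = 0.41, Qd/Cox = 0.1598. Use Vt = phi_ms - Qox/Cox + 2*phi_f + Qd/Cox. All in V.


Step 1: Vt = phi_ms - Qox/Cox + 2*phi_f + Qd/Cox
Step 2: Vt = 0.14 - 0.1186 + 2*0.41 + 0.1598
Step 3: Vt = 0.14 - 0.1186 + 0.82 + 0.1598
Step 4: Vt = 1.0012 V

1.0012


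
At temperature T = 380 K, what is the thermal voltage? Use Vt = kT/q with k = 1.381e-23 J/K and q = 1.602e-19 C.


Step 1: kT = 1.381e-23 * 380 = 5.2478e-21 J
Step 2: Vt = kT/q = 5.2478e-21 / 1.602e-19
Step 3: Vt = 0.03276 V

0.03276


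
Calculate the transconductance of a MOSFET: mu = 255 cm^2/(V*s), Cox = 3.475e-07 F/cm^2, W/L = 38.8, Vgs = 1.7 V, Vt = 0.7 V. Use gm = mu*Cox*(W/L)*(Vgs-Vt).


Step 1: Vov = Vgs - Vt = 1.7 - 0.7 = 1.0 V
Step 2: gm = mu * Cox * (W/L) * Vov
Step 3: gm = 255 * 3.475e-07 * 38.8 * 1.0 = 3.44e-03 S

3.44e-03


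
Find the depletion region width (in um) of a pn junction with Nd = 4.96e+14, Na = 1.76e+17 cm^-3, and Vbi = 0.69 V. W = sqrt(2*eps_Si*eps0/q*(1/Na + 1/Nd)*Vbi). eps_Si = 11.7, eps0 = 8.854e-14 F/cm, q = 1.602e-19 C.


Step 1: 1/Na + 1/Nd = 1/1.76e+17 + 1/4.96e+14 = 2.02181e-15
Step 2: 2*eps*eps0/q = 2*11.7*8.854e-14/1.602e-19 = 1.293281e+07
Step 3: W^2 = 1.293281e+07 * 2.02181e-15 * 0.69 = 1.80419e-08
Step 4: W = sqrt(1.80419e-08) = 1.343e-04 cm = 1.343 um

1.343


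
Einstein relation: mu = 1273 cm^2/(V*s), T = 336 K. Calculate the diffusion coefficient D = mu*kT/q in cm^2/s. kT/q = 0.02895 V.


Step 1: D = mu * (kT/q)
Step 2: D = 1273 * 0.02895
Step 3: D = 36.85 cm^2/s

36.85


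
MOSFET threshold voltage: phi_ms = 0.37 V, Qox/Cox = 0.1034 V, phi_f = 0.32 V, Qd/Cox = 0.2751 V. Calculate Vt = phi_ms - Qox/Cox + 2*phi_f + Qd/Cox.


Step 1: Vt = phi_ms - Qox/Cox + 2*phi_f + Qd/Cox
Step 2: Vt = 0.37 - 0.1034 + 2*0.32 + 0.2751
Step 3: Vt = 0.37 - 0.1034 + 0.64 + 0.2751
Step 4: Vt = 1.1817 V

1.1817


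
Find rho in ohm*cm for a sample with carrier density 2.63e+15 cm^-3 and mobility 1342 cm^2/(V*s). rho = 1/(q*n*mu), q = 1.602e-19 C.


Step 1: sigma = q * n * mu = 1.602e-19 * 2.63e+15 * 1342 = 5.65419e-01 S/cm
Step 2: rho = 1 / sigma = 1 / 5.65419e-01 = 1.769 ohm*cm

1.769


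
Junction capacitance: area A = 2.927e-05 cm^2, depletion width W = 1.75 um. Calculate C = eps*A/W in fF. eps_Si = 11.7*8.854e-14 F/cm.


Step 1: eps_Si = 11.7 * 8.854e-14 = 1.035918e-12 F/cm
Step 2: W in cm = 1.75 * 1e-4 = 1.75e-04 cm
Step 3: C = 1.035918e-12 * 2.927e-05 / 1.75e-04 = 1.732647e-13 F
Step 4: C = 173.26 fF

173.26


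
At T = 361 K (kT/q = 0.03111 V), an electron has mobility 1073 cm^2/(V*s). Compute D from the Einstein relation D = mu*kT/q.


Step 1: D = mu * (kT/q)
Step 2: D = 1073 * 0.03111
Step 3: D = 33.38 cm^2/s

33.38


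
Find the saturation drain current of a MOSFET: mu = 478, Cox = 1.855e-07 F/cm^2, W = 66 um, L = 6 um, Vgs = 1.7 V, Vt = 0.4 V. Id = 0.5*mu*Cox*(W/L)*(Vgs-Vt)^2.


Step 1: Overdrive voltage Vov = Vgs - Vt = 1.7 - 0.4 = 1.3 V
Step 2: W/L = 66/6 = 11
Step 3: Id = 0.5 * 478 * 1.855e-07 * 11 * 1.3^2
Step 4: Id = 8.24e-04 A

8.24e-04


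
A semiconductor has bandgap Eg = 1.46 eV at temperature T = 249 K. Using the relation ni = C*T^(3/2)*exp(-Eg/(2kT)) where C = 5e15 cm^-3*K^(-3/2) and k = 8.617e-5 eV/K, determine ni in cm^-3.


Step 1: Compute kT = 8.617e-5 * 249 = 0.02145633 eV
Step 2: Exponent = -Eg/(2kT) = -1.46/(2*0.02145633) = -34.02259
Step 3: T^(3/2) = 249^1.5 = 3929.15
Step 4: ni = 5e15 * 3929.15 * exp(-34.02259) = 3.29e+04 cm^-3

3.29e+04


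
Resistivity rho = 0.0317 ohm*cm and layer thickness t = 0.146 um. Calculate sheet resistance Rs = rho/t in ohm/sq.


Step 1: Convert thickness to cm: t = 0.146 um = 1.4600e-05 cm
Step 2: Rs = rho / t = 0.0317 / 1.4600e-05
Step 3: Rs = 2171.2 ohm/sq

2171.2


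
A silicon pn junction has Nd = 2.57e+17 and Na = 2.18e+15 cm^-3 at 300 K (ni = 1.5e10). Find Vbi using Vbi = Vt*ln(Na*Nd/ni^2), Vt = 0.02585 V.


Step 1: Compute Na*Nd/ni^2 = 2.18e+15 * 2.57e+17 / (1.5e10)^2 = 2.4900e+12
Step 2: ln(2.4900e+12) = 28.5433
Step 3: Vbi = 0.02585 * 28.5433 = 0.738 V

0.738


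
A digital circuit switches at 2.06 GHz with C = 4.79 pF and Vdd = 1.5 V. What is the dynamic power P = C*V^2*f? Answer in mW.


Step 1: V^2 = 1.5^2 = 2.25 V^2
Step 2: P = C*V^2*f = 4.79e-12 F * 2.25 * 2.06e9 Hz
Step 3: P = 2.220165e-02 W
Step 4: P = 22.202 mW

22.202


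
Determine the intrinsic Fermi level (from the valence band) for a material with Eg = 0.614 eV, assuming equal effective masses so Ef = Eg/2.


Step 1: For an intrinsic semiconductor, the Fermi level sits at midgap.
Step 2: Ef = Eg / 2 = 0.614 / 2 = 0.307 eV

0.307


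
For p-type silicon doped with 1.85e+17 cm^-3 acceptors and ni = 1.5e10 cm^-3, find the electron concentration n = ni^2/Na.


Step 1: Majority hole concentration p ≈ Na = 1.85e+17 cm^-3
Step 2: n = ni^2 / Na = (1.5e10)^2 / 1.85e+17
Step 3: n = 1.22e+03 cm^-3

1.22e+03


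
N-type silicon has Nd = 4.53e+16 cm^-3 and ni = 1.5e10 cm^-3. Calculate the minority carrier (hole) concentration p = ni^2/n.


Step 1: Since Nd >> ni, n ≈ Nd = 4.53e+16 cm^-3
Step 2: p = ni^2 / n = (1.5e10)^2 / 4.53e+16
Step 3: p = 2.25e20 / 4.53e+16 = 4.97e+03 cm^-3

4.97e+03


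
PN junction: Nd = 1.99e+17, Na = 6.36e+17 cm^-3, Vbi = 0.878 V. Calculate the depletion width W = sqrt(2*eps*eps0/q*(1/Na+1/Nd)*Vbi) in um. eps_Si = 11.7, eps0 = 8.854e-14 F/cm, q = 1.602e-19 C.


Step 1: 1/Na + 1/Nd = 1/6.36e+17 + 1/1.99e+17 = 6.59745e-18
Step 2: 2*eps*eps0/q = 2*11.7*8.854e-14/1.602e-19 = 1.293281e+07
Step 3: W^2 = 1.293281e+07 * 6.59745e-18 * 0.878 = 7.49141e-11
Step 4: W = sqrt(7.49141e-11) = 8.655e-06 cm = 0.08655 um

0.08655


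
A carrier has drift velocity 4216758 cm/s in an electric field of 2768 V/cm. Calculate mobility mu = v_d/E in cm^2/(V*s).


Step 1: mu = v_d / E
Step 2: mu = 4216758 / 2768
Step 3: mu = 1523.4 cm^2/(V*s)

1523.4


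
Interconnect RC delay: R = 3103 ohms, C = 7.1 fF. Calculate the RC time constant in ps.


Step 1: tau = R * C
Step 2: tau = 3103 * 7.1 fF = 3103 * 7.1e-15 F
Step 3: tau = 2.20313e-11 s = 22.0313 ps

22.0313


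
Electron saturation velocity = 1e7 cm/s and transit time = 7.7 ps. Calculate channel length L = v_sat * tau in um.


Step 1: tau in seconds = 7.7 ps * 1e-12 = 7.7000e-12 s
Step 2: L = v_sat * tau = 1e7 * 7.7000e-12 = 7.7000e-05 cm
Step 3: L in um = 7.7000e-05 * 1e4 = 0.77 um

0.77


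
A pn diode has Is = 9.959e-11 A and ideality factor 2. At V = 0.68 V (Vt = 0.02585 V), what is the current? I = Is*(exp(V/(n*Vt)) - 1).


Step 1: V/(n*Vt) = 0.68/(2*0.02585) = 13.1528
Step 2: exp(13.1528) = 5.1545e+05
Step 3: I = 9.959e-11 * (5.1545e+05 - 1) = 5.13e-05 A

5.13e-05


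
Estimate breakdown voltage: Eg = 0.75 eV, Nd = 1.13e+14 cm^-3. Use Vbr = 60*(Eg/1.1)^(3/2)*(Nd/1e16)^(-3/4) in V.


Step 1: Eg/1.1 = 0.75/1.1 = 0.681818
Step 2: (Eg/1.1)^1.5 = 0.681818^1.5 = 0.562993
Step 3: (Nd/1e16)^(-0.75) = (0.0113)^(-0.75) = 28.853013
Step 4: Vbr = 60 * 0.562993 * 28.853013 = 974.6 V

974.6


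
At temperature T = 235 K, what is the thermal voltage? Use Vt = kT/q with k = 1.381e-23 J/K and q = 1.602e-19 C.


Step 1: kT = 1.381e-23 * 235 = 3.24535e-21 J
Step 2: Vt = kT/q = 3.24535e-21 / 1.602e-19
Step 3: Vt = 0.02026 V

0.02026


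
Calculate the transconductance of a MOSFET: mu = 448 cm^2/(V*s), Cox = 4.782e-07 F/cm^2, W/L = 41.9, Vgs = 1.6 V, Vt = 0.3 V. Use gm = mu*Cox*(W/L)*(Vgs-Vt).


Step 1: Vov = Vgs - Vt = 1.6 - 0.3 = 1.3 V
Step 2: gm = mu * Cox * (W/L) * Vov
Step 3: gm = 448 * 4.782e-07 * 41.9 * 1.3 = 1.17e-02 S

1.17e-02


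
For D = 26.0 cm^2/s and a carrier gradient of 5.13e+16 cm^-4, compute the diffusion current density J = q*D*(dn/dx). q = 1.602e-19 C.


Step 1: J = q * D * (dn/dx)
Step 2: J = 1.602e-19 * 26.0 * 5.13e+16
Step 3: J = 2.14e-01 A/cm^2

2.14e-01


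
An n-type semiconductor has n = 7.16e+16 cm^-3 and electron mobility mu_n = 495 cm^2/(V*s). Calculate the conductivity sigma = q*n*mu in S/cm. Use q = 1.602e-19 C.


Step 1: sigma = q * n * mu
Step 2: sigma = 1.602e-19 * 7.16e+16 * 495
Step 3: sigma = 5.678e+00 S/cm

5.678e+00


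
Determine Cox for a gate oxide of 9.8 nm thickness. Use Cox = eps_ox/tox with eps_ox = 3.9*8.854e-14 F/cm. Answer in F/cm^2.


Step 1: eps_ox = 3.9 * 8.854e-14 = 3.45306e-13 F/cm
Step 2: tox in cm = 9.8 nm * 1e-7 = 9.8000e-07 cm
Step 3: Cox = 3.45306e-13 / 9.8000e-07 = 3.52e-07 F/cm^2

3.52e-07


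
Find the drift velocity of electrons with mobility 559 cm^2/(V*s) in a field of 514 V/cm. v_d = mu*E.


Step 1: v_d = mu * E
Step 2: v_d = 559 * 514 = 287326
Step 3: v_d = 2.87e+05 cm/s

2.87e+05


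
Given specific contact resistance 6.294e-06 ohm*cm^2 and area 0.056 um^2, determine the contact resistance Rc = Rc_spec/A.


Step 1: Convert area to cm^2: 0.056 um^2 = 5.6000e-10 cm^2
Step 2: Rc = Rc_spec / A = 6.294e-06 / 5.6000e-10
Step 3: Rc = 1.12e+04 ohms

1.12e+04


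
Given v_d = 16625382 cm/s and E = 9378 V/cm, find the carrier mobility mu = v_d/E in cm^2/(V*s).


Step 1: mu = v_d / E
Step 2: mu = 16625382 / 9378
Step 3: mu = 1772.81 cm^2/(V*s)

1772.81


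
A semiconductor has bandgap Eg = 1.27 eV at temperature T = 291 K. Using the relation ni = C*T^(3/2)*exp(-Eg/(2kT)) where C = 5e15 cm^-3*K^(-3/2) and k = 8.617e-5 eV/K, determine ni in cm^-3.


Step 1: Compute kT = 8.617e-5 * 291 = 0.02507547 eV
Step 2: Exponent = -Eg/(2kT) = -1.27/(2*0.02507547) = -25.32355
Step 3: T^(3/2) = 291^1.5 = 4964.09
Step 4: ni = 5e15 * 4964.09 * exp(-25.32355) = 2.49e+08 cm^-3

2.49e+08


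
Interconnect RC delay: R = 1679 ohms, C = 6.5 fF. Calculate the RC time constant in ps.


Step 1: tau = R * C
Step 2: tau = 1679 * 6.5 fF = 1679 * 6.5e-15 F
Step 3: tau = 1.09135e-11 s = 10.9135 ps

10.9135


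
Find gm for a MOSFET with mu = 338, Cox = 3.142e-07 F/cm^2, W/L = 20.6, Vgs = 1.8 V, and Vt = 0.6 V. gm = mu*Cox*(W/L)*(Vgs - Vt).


Step 1: Vov = Vgs - Vt = 1.8 - 0.6 = 1.2 V
Step 2: gm = mu * Cox * (W/L) * Vov
Step 3: gm = 338 * 3.142e-07 * 20.6 * 1.2 = 2.63e-03 S

2.63e-03


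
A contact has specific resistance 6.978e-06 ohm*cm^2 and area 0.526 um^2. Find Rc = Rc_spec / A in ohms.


Step 1: Convert area to cm^2: 0.526 um^2 = 5.2600e-09 cm^2
Step 2: Rc = Rc_spec / A = 6.978e-06 / 5.2600e-09
Step 3: Rc = 1.33e+03 ohms

1.33e+03


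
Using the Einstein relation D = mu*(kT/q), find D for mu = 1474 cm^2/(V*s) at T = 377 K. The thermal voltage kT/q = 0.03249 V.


Step 1: D = mu * (kT/q)
Step 2: D = 1474 * 0.03249
Step 3: D = 47.89 cm^2/s

47.89


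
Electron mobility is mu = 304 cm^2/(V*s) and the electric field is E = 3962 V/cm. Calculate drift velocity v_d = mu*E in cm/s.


Step 1: v_d = mu * E
Step 2: v_d = 304 * 3962 = 1204448
Step 3: v_d = 1.20e+06 cm/s

1.20e+06


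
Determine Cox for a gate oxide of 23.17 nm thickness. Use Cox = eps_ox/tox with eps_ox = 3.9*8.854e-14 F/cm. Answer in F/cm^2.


Step 1: eps_ox = 3.9 * 8.854e-14 = 3.45306e-13 F/cm
Step 2: tox in cm = 23.17 nm * 1e-7 = 2.3170e-06 cm
Step 3: Cox = 3.45306e-13 / 2.3170e-06 = 1.49e-07 F/cm^2

1.49e-07


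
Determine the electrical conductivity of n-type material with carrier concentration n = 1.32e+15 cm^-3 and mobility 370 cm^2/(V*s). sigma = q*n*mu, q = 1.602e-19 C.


Step 1: sigma = q * n * mu
Step 2: sigma = 1.602e-19 * 1.32e+15 * 370
Step 3: sigma = 7.824e-02 S/cm

7.824e-02


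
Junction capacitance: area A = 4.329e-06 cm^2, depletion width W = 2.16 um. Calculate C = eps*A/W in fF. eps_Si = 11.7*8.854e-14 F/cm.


Step 1: eps_Si = 11.7 * 8.854e-14 = 1.035918e-12 F/cm
Step 2: W in cm = 2.16 * 1e-4 = 2.16e-04 cm
Step 3: C = 1.035918e-12 * 4.329e-06 / 2.16e-04 = 2.076152e-14 F
Step 4: C = 20.76 fF

20.76


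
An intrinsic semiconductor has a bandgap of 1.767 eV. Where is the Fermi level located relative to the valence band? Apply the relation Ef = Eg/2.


Step 1: For an intrinsic semiconductor, the Fermi level sits at midgap.
Step 2: Ef = Eg / 2 = 1.767 / 2 = 0.8835 eV

0.8835


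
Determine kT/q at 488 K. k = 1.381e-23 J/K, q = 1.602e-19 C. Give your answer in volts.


Step 1: kT = 1.381e-23 * 488 = 6.73928e-21 J
Step 2: Vt = kT/q = 6.73928e-21 / 1.602e-19
Step 3: Vt = 0.04207 V

0.04207


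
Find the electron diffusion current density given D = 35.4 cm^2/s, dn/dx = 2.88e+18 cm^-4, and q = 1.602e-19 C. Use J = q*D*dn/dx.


Step 1: J = q * D * (dn/dx)
Step 2: J = 1.602e-19 * 35.4 * 2.88e+18
Step 3: J = 1.63e+01 A/cm^2

1.63e+01


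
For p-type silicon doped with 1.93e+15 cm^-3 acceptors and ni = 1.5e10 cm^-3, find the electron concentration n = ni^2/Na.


Step 1: Majority hole concentration p ≈ Na = 1.93e+15 cm^-3
Step 2: n = ni^2 / Na = (1.5e10)^2 / 1.93e+15
Step 3: n = 1.17e+05 cm^-3

1.17e+05


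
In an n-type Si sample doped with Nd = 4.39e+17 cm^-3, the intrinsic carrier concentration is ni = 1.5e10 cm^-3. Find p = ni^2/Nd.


Step 1: Since Nd >> ni, n ≈ Nd = 4.39e+17 cm^-3
Step 2: p = ni^2 / n = (1.5e10)^2 / 4.39e+17
Step 3: p = 2.25e20 / 4.39e+17 = 5.13e+02 cm^-3

5.13e+02


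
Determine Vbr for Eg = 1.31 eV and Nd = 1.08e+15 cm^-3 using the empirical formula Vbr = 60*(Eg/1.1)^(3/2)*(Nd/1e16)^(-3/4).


Step 1: Eg/1.1 = 1.31/1.1 = 1.190909
Step 2: (Eg/1.1)^1.5 = 1.190909^1.5 = 1.299624
Step 3: (Nd/1e16)^(-0.75) = (0.108)^(-0.75) = 5.308016
Step 4: Vbr = 60 * 1.299624 * 5.308016 = 413.9 V

413.9


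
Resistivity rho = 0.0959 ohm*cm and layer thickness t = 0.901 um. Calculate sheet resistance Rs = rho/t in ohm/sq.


Step 1: Convert thickness to cm: t = 0.901 um = 9.0100e-05 cm
Step 2: Rs = rho / t = 0.0959 / 9.0100e-05
Step 3: Rs = 1064.4 ohm/sq

1064.4


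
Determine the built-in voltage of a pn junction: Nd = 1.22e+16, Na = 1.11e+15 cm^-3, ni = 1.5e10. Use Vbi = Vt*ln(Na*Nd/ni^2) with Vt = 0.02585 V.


Step 1: Compute Na*Nd/ni^2 = 1.11e+15 * 1.22e+16 / (1.5e10)^2 = 6.0187e+10
Step 2: ln(6.0187e+10) = 24.8207
Step 3: Vbi = 0.02585 * 24.8207 = 0.642 V

0.642


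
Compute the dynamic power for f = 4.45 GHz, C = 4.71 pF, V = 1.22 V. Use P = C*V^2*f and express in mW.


Step 1: V^2 = 1.22^2 = 1.4884 V^2
Step 2: P = C*V^2*f = 4.71e-12 F * 1.4884 * 4.45e9 Hz
Step 3: P = 3.11961198e-02 W
Step 4: P = 31.196 mW

31.196


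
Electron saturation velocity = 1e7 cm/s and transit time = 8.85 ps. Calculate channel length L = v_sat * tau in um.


Step 1: tau in seconds = 8.85 ps * 1e-12 = 8.8500e-12 s
Step 2: L = v_sat * tau = 1e7 * 8.8500e-12 = 8.8500e-05 cm
Step 3: L in um = 8.8500e-05 * 1e4 = 0.885 um

0.885


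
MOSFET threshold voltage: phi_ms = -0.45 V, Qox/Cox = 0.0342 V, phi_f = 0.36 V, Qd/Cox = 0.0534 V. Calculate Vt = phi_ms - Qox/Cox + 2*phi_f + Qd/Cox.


Step 1: Vt = phi_ms - Qox/Cox + 2*phi_f + Qd/Cox
Step 2: Vt = -0.45 - 0.0342 + 2*0.36 + 0.0534
Step 3: Vt = -0.45 - 0.0342 + 0.72 + 0.0534
Step 4: Vt = 0.2892 V

0.2892


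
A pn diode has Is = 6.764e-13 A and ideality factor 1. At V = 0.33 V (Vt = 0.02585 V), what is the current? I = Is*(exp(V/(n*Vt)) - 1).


Step 1: V/(n*Vt) = 0.33/(1*0.02585) = 12.7660
Step 2: exp(12.7660) = 3.5011e+05
Step 3: I = 6.764e-13 * (3.5011e+05 - 1) = 2.37e-07 A

2.37e-07


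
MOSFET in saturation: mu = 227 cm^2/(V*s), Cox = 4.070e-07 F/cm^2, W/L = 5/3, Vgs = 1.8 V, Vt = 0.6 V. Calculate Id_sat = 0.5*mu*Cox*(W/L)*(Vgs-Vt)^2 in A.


Step 1: Overdrive voltage Vov = Vgs - Vt = 1.8 - 0.6 = 1.2 V
Step 2: W/L = 5/3 = 1.66667
Step 3: Id = 0.5 * 227 * 4.070e-07 * 1.66667 * 1.2^2
Step 4: Id = 1.11e-04 A

1.11e-04


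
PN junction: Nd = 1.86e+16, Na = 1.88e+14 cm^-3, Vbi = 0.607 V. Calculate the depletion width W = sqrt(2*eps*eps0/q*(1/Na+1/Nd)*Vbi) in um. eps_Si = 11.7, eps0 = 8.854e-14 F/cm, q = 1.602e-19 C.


Step 1: 1/Na + 1/Nd = 1/1.88e+14 + 1/1.86e+16 = 5.37291e-15
Step 2: 2*eps*eps0/q = 2*11.7*8.854e-14/1.602e-19 = 1.293281e+07
Step 3: W^2 = 1.293281e+07 * 5.37291e-15 * 0.607 = 4.21785e-08
Step 4: W = sqrt(4.21785e-08) = 2.054e-04 cm = 2.054 um

2.054


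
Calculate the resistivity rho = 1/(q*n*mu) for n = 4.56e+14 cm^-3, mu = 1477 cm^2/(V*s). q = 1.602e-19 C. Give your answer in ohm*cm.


Step 1: sigma = q * n * mu = 1.602e-19 * 4.56e+14 * 1477 = 1.07897e-01 S/cm
Step 2: rho = 1 / sigma = 1 / 1.07897e-01 = 9.268 ohm*cm

9.268


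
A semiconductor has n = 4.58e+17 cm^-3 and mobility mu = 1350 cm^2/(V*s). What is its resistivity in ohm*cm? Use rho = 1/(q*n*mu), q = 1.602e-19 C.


Step 1: sigma = q * n * mu = 1.602e-19 * 4.58e+17 * 1350 = 9.90517e+01 S/cm
Step 2: rho = 1 / sigma = 1 / 9.90517e+01 = 0.0101 ohm*cm

0.0101


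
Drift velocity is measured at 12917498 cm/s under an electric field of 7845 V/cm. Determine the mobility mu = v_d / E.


Step 1: mu = v_d / E
Step 2: mu = 12917498 / 7845
Step 3: mu = 1646.59 cm^2/(V*s)

1646.59


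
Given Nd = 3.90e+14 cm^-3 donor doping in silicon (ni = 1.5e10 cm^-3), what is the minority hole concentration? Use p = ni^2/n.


Step 1: Since Nd >> ni, n ≈ Nd = 3.90e+14 cm^-3
Step 2: p = ni^2 / n = (1.5e10)^2 / 3.90e+14
Step 3: p = 2.25e20 / 3.90e+14 = 5.77e+05 cm^-3

5.77e+05


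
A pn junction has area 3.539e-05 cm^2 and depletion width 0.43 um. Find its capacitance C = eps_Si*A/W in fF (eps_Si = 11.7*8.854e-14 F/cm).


Step 1: eps_Si = 11.7 * 8.854e-14 = 1.035918e-12 F/cm
Step 2: W in cm = 0.43 * 1e-4 = 4.30e-05 cm
Step 3: C = 1.035918e-12 * 3.539e-05 / 4.30e-05 = 8.525846e-13 F
Step 4: C = 852.58 fF

852.58


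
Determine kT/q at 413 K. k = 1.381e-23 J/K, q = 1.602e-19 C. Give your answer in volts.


Step 1: kT = 1.381e-23 * 413 = 5.70353e-21 J
Step 2: Vt = kT/q = 5.70353e-21 / 1.602e-19
Step 3: Vt = 0.0356 V

0.0356


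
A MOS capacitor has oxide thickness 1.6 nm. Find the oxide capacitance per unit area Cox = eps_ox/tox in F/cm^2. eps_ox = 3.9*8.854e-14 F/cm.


Step 1: eps_ox = 3.9 * 8.854e-14 = 3.45306e-13 F/cm
Step 2: tox in cm = 1.6 nm * 1e-7 = 1.6000e-07 cm
Step 3: Cox = 3.45306e-13 / 1.6000e-07 = 2.16e-06 F/cm^2

2.16e-06


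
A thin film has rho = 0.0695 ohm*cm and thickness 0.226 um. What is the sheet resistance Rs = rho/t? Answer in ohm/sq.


Step 1: Convert thickness to cm: t = 0.226 um = 2.2600e-05 cm
Step 2: Rs = rho / t = 0.0695 / 2.2600e-05
Step 3: Rs = 3075.2 ohm/sq

3075.2


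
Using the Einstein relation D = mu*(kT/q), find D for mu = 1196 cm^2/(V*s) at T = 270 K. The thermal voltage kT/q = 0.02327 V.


Step 1: D = mu * (kT/q)
Step 2: D = 1196 * 0.02327
Step 3: D = 27.83 cm^2/s

27.83


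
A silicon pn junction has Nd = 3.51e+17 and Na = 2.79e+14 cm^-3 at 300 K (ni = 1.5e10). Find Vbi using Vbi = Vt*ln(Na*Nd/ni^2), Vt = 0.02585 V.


Step 1: Compute Na*Nd/ni^2 = 2.79e+14 * 3.51e+17 / (1.5e10)^2 = 4.3524e+11
Step 2: ln(4.3524e+11) = 26.7992
Step 3: Vbi = 0.02585 * 26.7992 = 0.693 V

0.693


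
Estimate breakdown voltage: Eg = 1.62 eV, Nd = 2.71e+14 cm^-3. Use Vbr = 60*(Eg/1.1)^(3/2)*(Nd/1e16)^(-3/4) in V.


Step 1: Eg/1.1 = 1.62/1.1 = 1.472727
Step 2: (Eg/1.1)^1.5 = 1.472727^1.5 = 1.787242
Step 3: (Nd/1e16)^(-0.75) = (0.0271)^(-0.75) = 14.971766
Step 4: Vbr = 60 * 1.787242 * 14.971766 = 1605.5 V

1605.5


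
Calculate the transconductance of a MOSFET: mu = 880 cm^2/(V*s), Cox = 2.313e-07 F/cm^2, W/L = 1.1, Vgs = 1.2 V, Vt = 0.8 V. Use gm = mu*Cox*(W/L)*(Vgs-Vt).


Step 1: Vov = Vgs - Vt = 1.2 - 0.8 = 0.4 V
Step 2: gm = mu * Cox * (W/L) * Vov
Step 3: gm = 880 * 2.313e-07 * 1.1 * 0.4 = 8.96e-05 S

8.96e-05


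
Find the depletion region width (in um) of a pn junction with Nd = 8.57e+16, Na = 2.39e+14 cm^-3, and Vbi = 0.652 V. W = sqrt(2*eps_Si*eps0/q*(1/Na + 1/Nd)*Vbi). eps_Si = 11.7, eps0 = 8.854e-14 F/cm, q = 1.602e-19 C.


Step 1: 1/Na + 1/Nd = 1/2.39e+14 + 1/8.57e+16 = 4.19577e-15
Step 2: 2*eps*eps0/q = 2*11.7*8.854e-14/1.602e-19 = 1.293281e+07
Step 3: W^2 = 1.293281e+07 * 4.19577e-15 * 0.652 = 3.53795e-08
Step 4: W = sqrt(3.53795e-08) = 1.881e-04 cm = 1.881 um

1.881


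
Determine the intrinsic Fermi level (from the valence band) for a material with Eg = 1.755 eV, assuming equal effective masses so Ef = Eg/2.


Step 1: For an intrinsic semiconductor, the Fermi level sits at midgap.
Step 2: Ef = Eg / 2 = 1.755 / 2 = 0.8775 eV

0.8775


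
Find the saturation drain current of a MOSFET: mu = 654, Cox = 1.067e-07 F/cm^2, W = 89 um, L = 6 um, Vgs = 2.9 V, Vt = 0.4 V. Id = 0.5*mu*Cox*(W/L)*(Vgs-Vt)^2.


Step 1: Overdrive voltage Vov = Vgs - Vt = 2.9 - 0.4 = 2.5 V
Step 2: W/L = 89/6 = 14.8333
Step 3: Id = 0.5 * 654 * 1.067e-07 * 14.8333 * 2.5^2
Step 4: Id = 3.23e-03 A

3.23e-03


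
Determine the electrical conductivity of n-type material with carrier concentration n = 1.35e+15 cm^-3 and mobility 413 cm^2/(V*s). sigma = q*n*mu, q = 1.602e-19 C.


Step 1: sigma = q * n * mu
Step 2: sigma = 1.602e-19 * 1.35e+15 * 413
Step 3: sigma = 8.932e-02 S/cm

8.932e-02
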